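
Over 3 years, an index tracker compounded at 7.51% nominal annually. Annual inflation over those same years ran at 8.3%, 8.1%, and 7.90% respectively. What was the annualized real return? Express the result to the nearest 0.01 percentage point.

-0.55%

Cumulative inflation factor: 1.083 × 1.081 × 1.0790 ≈ 1.26321.
Nominal growth factor: 1.24264. Real growth factor = 1.24264 / 1.26321 ≈ 0.98372.
Annualized: 0.98372^(1/3) − 1 ≈ -0.00546.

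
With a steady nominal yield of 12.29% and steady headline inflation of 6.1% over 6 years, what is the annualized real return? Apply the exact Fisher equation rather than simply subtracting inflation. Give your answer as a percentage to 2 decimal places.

5.83%

With constant rates the annual real return is the same each year: (1+12.29%)/(1+6.1%) − 1 = 0.05834.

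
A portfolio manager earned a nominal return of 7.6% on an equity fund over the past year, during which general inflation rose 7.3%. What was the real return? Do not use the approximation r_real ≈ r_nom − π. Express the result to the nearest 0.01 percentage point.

0.28%

Real return via the Fisher equation: (1 + 7.6%)/(1 + 7.3%) − 1 = 1.076/1.073 − 1 ≈ 0.00280.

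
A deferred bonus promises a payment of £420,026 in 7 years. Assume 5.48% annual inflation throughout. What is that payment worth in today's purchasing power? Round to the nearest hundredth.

Price-level factor over 7 years: (1 + 5.48%)^7 ≈ 1.4527498787.
Purchasing power today: £420,026 divided by that factor.

£289,124.79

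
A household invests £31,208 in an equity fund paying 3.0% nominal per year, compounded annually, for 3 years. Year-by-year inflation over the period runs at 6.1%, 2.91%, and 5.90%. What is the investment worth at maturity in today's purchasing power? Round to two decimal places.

Nominal value at maturity: £31,208 × (1 + 3.0%)^3 ≈ £34,101.82.
Price-level factor over 3 years: 1.061 × 1.0291 × 1.0590 = 1.1562957309.
Dividing the nominal maturity value by the price-level factor gives the value in today's money.

£29,492.30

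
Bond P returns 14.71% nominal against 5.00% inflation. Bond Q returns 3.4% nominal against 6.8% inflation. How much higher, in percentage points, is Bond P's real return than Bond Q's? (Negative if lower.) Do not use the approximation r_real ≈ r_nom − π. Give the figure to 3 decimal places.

12.431

Bond P real return: 1.1471/1.0500 − 1 = 9.2476%.
Bond Q real return: 1.034/1.068 − 1 = -3.1835%.
Difference: 9.2476 − (-3.1835) = 12.4311 pp.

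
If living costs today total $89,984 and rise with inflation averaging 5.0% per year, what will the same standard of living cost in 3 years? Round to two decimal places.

Cumulative price-level factor: (1+5.0%)^3 = 1.157625.
Multiplying $89,984 by the price-level factor gives the future nominal sum.

$104,167.73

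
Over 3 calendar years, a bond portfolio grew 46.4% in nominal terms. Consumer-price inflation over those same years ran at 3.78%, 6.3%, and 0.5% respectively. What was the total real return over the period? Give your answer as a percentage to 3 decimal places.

Cumulative inflation factor: 1.0378 × 1.063 × 1.005 ≈ 1.10870.
Nominal growth factor: 1.46400. Real growth factor = 1.46400 / 1.10870 ≈ 1.32047.
Total real return ≈ 32.0469%.

32.047%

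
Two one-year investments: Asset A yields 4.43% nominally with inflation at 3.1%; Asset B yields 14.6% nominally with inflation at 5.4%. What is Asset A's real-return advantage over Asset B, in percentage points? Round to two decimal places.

-7.44

Asset A real return: 1.0443/1.031 − 1 = 1.290%.
Asset B real return: 1.146/1.054 − 1 = 8.729%.
Difference: 1.290 − 8.729 = -7.439 pp.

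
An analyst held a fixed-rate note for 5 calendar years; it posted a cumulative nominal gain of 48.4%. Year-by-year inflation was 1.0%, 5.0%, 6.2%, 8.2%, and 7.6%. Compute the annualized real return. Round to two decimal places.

2.51%

Cumulative inflation factor: 1.010 × 1.050 × 1.062 × 1.082 × 1.076 ≈ 1.31122.
Nominal growth factor: 1.48400. Real growth factor = 1.48400 / 1.31122 ≈ 1.13177.
Annualized: 1.13177^(1/5) − 1 ≈ 0.02507.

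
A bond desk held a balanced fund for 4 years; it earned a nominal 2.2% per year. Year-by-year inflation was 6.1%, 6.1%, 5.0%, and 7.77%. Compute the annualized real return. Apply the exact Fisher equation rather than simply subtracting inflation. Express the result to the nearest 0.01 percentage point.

-3.80%

Cumulative inflation factor: 1.061 × 1.061 × 1.050 × 1.0777 ≈ 1.27385.
Nominal growth factor: 1.09095. Real growth factor = 1.09095 / 1.27385 ≈ 0.85642.
Annualized: 0.85642^(1/4) − 1 ≈ -0.03801.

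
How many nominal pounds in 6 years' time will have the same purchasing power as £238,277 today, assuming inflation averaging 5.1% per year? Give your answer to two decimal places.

£321,142.97

Cumulative price-level factor: (1+5.1%)^6 ≈ 1.3477715858.
Multiplying £238,277 by the price-level factor gives the future nominal sum.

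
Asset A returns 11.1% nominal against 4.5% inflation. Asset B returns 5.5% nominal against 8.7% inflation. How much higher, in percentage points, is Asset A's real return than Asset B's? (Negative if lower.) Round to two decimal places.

9.26

Asset A real return: 1.111/1.045 − 1 = 6.316%.
Asset B real return: 1.055/1.087 − 1 = -2.944%.
Difference: 6.316 − (-2.944) = 9.260 pp.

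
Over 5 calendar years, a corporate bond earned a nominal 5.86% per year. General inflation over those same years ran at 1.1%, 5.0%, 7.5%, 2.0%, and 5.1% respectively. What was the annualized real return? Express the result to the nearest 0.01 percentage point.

Cumulative inflation factor: 1.011 × 1.050 × 1.075 × 1.020 × 1.051 ≈ 1.22335.
Nominal growth factor: 1.32941. Real growth factor = 1.32941 / 1.22335 ≈ 1.08669.
Annualized: 1.08669^(1/5) − 1 ≈ 0.01677.

1.68%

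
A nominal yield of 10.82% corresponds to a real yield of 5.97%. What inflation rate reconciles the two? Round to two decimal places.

4.58%

From (1+r_nom) = (1+r_real)(1+π), we get 1+π = (1 + 10.82%)/(1 + 5.97%) = 1.1082/1.0597 ≈ 1.04577.
So π ≈ 4.5768%.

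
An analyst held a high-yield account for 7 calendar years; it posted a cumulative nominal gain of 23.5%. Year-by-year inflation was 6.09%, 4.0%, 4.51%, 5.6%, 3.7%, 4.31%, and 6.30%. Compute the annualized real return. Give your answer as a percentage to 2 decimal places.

Cumulative inflation factor: 1.0609 × 1.040 × 1.0451 × 1.056 × 1.037 × 1.0431 × 1.0630 ≈ 1.40013.
Nominal growth factor: 1.23500. Real growth factor = 1.23500 / 1.40013 ≈ 0.88206.
Annualized: 0.88206^(1/7) − 1 ≈ -0.01777.

-1.78%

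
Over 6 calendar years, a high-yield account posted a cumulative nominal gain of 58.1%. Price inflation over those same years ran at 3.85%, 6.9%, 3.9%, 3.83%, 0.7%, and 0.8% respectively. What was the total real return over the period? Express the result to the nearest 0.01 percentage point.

30.05%

Cumulative inflation factor: 1.0385 × 1.069 × 1.039 × 1.0383 × 1.007 × 1.008 ≈ 1.21566.
Nominal growth factor: 1.58100. Real growth factor = 1.58100 / 1.21566 ≈ 1.30053.
Total real return ≈ 30.0527%.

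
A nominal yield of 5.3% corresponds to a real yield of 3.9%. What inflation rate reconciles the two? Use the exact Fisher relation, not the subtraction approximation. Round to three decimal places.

From (1+r_nom) = (1+r_real)(1+π), we get 1+π = (1 + 5.3%)/(1 + 3.9%) = 1.053/1.039 ≈ 1.01347.
So π ≈ 1.3474%.

1.347%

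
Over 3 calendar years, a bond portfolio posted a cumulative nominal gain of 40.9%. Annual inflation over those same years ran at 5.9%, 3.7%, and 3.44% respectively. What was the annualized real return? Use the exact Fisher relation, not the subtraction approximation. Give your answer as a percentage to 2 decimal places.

7.44%

Cumulative inflation factor: 1.059 × 1.037 × 1.0344 ≈ 1.13596.
Nominal growth factor: 1.40900. Real growth factor = 1.40900 / 1.13596 ≈ 1.24036.
Annualized: 1.24036^(1/3) − 1 ≈ 0.07444.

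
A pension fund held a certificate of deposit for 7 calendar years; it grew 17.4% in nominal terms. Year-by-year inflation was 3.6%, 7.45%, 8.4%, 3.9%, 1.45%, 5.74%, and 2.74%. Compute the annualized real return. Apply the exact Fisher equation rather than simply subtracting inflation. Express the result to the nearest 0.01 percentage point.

-2.30%

Cumulative inflation factor: 1.036 × 1.0745 × 1.084 × 1.039 × 1.0145 × 1.0574 × 1.0274 ≈ 1.38179.
Nominal growth factor: 1.17400. Real growth factor = 1.17400 / 1.38179 ≈ 0.84962.
Annualized: 0.84962^(1/7) − 1 ≈ -0.02301.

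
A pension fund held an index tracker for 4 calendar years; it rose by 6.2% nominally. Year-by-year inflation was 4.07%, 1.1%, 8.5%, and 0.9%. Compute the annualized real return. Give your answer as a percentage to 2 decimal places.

Cumulative inflation factor: 1.0407 × 1.011 × 1.085 × 1.009 ≈ 1.15185.
Nominal growth factor: 1.06200. Real growth factor = 1.06200 / 1.15185 ≈ 0.92199.
Annualized: 0.92199^(1/4) − 1 ≈ -0.02010.

-2.01%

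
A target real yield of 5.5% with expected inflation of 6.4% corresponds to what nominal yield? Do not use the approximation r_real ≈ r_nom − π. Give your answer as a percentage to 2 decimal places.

12.25%

By the Fisher equation, 1 + r_nom = (1 + 5.5%)(1 + 6.4%) = 1.055 × 1.064 = 1.12252.
So r_nom = 12.252%.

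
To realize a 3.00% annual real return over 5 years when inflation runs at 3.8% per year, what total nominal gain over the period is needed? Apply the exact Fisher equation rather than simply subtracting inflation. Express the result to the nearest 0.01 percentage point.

Required annual nominal rate: (1+3.00%)(1+3.8%) − 1 = 6.914%.
Cumulative over 5 years: (1 + 0.06914)^5 − 1 ≈ 0.39692.

39.69%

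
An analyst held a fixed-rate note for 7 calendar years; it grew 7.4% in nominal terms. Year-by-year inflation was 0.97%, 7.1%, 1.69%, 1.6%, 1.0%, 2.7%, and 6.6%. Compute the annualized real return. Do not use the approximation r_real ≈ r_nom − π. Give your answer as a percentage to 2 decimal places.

Cumulative inflation factor: 1.0097 × 1.071 × 1.0169 × 1.016 × 1.010 × 1.027 × 1.066 ≈ 1.23539.
Nominal growth factor: 1.07400. Real growth factor = 1.07400 / 1.23539 ≈ 0.86936.
Annualized: 0.86936^(1/7) − 1 ≈ -0.01980.

-1.98%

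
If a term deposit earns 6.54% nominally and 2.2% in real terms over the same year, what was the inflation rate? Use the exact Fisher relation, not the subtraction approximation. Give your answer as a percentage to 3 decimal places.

4.247%

From (1+r_nom) = (1+r_real)(1+π), we get 1+π = (1 + 6.54%)/(1 + 2.2%) = 1.0654/1.022 ≈ 1.04247.
So π ≈ 4.2466%.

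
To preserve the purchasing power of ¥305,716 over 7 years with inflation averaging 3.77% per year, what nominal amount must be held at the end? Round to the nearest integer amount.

Cumulative price-level factor: (1+3.77%)^7 ≈ 1.2956948039.
The nominal amount required is ¥305,716 scaled up by that factor.

¥396,115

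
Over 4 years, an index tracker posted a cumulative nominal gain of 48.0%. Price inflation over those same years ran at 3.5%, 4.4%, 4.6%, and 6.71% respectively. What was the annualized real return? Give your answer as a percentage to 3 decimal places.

5.250%

Cumulative inflation factor: 1.035 × 1.044 × 1.046 × 1.0671 ≈ 1.20608.
Nominal growth factor: 1.48000. Real growth factor = 1.48000 / 1.20608 ≈ 1.22711.
Annualized: 1.22711^(1/4) − 1 ≈ 0.05250.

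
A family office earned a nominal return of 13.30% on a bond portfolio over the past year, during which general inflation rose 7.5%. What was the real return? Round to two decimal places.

5.40%

Real return via the Fisher equation: (1 + 13.30%)/(1 + 7.5%) − 1 = 1.1330/1.075 − 1 ≈ 0.05395.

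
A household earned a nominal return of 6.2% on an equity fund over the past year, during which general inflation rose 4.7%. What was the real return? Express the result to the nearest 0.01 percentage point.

1.43%

Real return via the Fisher equation: (1 + 6.2%)/(1 + 4.7%) − 1 = 1.062/1.047 − 1 ≈ 0.01433.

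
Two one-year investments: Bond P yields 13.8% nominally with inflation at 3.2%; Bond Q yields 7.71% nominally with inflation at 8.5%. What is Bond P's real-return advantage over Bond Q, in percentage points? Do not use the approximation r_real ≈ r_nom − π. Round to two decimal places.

11.00

Bond P real return: 1.138/1.032 − 1 = 10.271%.
Bond Q real return: 1.0771/1.085 − 1 = -0.728%.
Difference: 10.271 − (-0.728) = 10.999 pp.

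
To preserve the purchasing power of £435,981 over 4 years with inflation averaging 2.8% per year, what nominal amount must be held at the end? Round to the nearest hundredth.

Cumulative price-level factor: (1+2.8%)^4 ≈ 1.1167924227.
The nominal amount required is £435,981 scaled up by that factor.

£486,900.28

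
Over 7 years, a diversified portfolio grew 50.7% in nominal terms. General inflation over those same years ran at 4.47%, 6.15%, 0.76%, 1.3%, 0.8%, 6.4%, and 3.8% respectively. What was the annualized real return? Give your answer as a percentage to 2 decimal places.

Cumulative inflation factor: 1.0447 × 1.0615 × 1.0076 × 1.013 × 1.008 × 1.064 × 1.038 ≈ 1.26011.
Nominal growth factor: 1.50700. Real growth factor = 1.50700 / 1.26011 ≈ 1.19593.
Annualized: 1.19593^(1/7) − 1 ≈ 0.02589.

2.59%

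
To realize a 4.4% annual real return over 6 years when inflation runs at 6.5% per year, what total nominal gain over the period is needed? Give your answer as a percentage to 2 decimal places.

Required annual nominal rate: (1+4.4%)(1+6.5%) − 1 = 11.186%.
Cumulative over 6 years: (1 + 0.11186)^6 − 1 ≈ 0.88930.

88.93%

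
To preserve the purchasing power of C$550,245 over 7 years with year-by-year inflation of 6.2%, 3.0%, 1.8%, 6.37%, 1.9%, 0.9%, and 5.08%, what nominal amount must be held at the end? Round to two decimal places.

Cumulative price-level factor: 1.062 × 1.030 × 1.018 × 1.0637 × 1.019 × 1.009 × 1.0508 ≈ 1.2797174532.
Multiplying C$550,245 by the price-level factor gives the future nominal sum.

C$704,158.13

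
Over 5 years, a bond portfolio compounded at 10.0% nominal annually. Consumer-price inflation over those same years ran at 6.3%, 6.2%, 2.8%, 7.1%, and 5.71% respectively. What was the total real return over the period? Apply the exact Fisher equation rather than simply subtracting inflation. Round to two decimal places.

22.58%

Cumulative inflation factor: 1.063 × 1.062 × 1.028 × 1.071 × 1.0571 ≈ 1.31388.
Nominal growth factor: 1.61051. Real growth factor = 1.61051 / 1.31388 ≈ 1.22576.
Total real return ≈ 22.5764%.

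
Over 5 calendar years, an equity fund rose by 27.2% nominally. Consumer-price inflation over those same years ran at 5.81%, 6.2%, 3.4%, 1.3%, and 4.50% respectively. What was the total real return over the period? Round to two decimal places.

3.42%

Cumulative inflation factor: 1.0581 × 1.062 × 1.034 × 1.013 × 1.0450 ≈ 1.22998.
Nominal growth factor: 1.27200. Real growth factor = 1.27200 / 1.22998 ≈ 1.03416.
Total real return ≈ 3.4164%.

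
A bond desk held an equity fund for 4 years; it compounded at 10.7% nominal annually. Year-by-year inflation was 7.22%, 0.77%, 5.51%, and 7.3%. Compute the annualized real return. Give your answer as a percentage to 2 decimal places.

Cumulative inflation factor: 1.0722 × 1.0077 × 1.0551 × 1.073 ≈ 1.22321.
Nominal growth factor: 1.50173. Real growth factor = 1.50173 / 1.22321 ≈ 1.22769.
Annualized: 1.22769^(1/4) − 1 ≈ 0.05262.

5.26%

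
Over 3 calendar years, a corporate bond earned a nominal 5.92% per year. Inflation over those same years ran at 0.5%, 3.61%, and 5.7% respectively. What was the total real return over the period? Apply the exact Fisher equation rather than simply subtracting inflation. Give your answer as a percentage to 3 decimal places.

7.967%

Cumulative inflation factor: 1.005 × 1.0361 × 1.057 ≈ 1.10063.
Nominal growth factor: 1.18832. Real growth factor = 1.18832 / 1.10063 ≈ 1.07967.
Total real return ≈ 7.9670%.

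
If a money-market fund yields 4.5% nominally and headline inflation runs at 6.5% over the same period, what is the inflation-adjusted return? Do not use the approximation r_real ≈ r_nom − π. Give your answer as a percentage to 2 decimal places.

-1.88%

Real return via the Fisher equation: (1 + 4.5%)/(1 + 6.5%) − 1 = 1.045/1.065 − 1 ≈ -0.01878.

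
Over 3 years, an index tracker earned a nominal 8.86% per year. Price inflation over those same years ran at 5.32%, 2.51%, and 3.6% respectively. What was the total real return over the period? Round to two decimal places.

15.34%

Cumulative inflation factor: 1.0532 × 1.0251 × 1.036 ≈ 1.11850.
Nominal growth factor: 1.29005. Real growth factor = 1.29005 / 1.11850 ≈ 1.15337.
Total real return ≈ 15.3369%.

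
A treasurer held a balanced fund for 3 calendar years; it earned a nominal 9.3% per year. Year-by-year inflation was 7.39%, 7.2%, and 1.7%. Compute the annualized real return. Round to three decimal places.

Cumulative inflation factor: 1.0739 × 1.072 × 1.017 ≈ 1.17079.
Nominal growth factor: 1.30575. Real growth factor = 1.30575 / 1.17079 ≈ 1.11527.
Annualized: 1.11527^(1/3) − 1 ≈ 0.03704.

3.704%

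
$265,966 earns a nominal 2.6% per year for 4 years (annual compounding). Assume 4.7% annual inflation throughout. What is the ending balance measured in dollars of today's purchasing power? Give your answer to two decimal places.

$245,261.19

Nominal value at maturity: $265,966 × (1 + 2.6%)^4 ≈ $294,724.04.
Price-level factor over 4 years: (1 + 4.7%)^4 ≈ 1.2016741717.
Dividing the nominal maturity value by the price-level factor gives the value in today's money.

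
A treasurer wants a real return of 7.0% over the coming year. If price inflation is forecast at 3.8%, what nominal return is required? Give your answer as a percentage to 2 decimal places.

By the Fisher equation, 1 + r_nom = (1 + 7.0%)(1 + 3.8%) = 1.070 × 1.038 = 1.11066.
So r_nom = 11.066%.

11.07%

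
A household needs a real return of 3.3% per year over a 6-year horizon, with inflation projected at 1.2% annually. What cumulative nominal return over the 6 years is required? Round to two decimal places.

30.52%

Required annual nominal rate: (1+3.3%)(1+1.2%) − 1 = 4.5396%.
Cumulative over 6 years: (1 + 0.045396)^6 − 1 ≈ 0.30522.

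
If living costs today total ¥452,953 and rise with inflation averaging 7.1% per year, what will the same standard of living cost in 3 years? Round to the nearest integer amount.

Cumulative price-level factor: (1+7.1%)^3 = 1.228480911.
Multiplying ¥452,953 by the price-level factor gives the future nominal sum.

¥556,444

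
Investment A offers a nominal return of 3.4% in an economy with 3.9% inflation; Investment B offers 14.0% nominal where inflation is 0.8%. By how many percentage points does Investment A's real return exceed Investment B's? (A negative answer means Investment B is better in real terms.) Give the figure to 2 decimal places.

-13.58

Investment A real return: 1.034/1.039 − 1 = -0.481%.
Investment B real return: 1.140/1.008 − 1 = 13.095%.
Difference: -0.481 − 13.095 = -13.576 pp.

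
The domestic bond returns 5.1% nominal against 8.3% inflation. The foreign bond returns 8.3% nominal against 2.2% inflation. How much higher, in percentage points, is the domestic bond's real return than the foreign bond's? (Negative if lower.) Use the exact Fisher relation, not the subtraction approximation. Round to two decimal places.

-8.92

The domestic bond real return: 1.051/1.083 − 1 = -2.955%.
The foreign bond real return: 1.083/1.022 − 1 = 5.969%.
Difference: -2.955 − 5.969 = -8.924 pp.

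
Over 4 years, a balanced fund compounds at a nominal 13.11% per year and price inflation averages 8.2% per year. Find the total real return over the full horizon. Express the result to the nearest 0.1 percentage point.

The annual real rate is (1+13.11%)/(1+8.2%) − 1 = 4.5379%.
Compounded over 4 years: (1 + 0.045379)^4 − 1 ≈ 0.19425.

19.4%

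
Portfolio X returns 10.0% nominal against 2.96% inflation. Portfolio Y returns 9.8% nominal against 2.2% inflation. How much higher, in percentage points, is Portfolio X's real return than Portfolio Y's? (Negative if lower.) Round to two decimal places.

-0.60

Portfolio X real return: 1.100/1.0296 − 1 = 6.838%.
Portfolio Y real return: 1.098/1.022 − 1 = 7.436%.
Difference: 6.838 − 7.436 = -0.598 pp.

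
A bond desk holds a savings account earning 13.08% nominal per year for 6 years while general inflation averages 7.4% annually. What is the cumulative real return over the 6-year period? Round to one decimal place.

The annual real rate is (1+13.08%)/(1+7.4%) − 1 = 5.2886%.
Compounded over 6 years: (1 + 0.052886)^6 − 1 ≈ 0.36235.

36.2%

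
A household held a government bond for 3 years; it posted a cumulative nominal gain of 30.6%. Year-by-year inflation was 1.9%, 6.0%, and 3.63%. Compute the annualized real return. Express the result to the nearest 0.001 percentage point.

Cumulative inflation factor: 1.019 × 1.060 × 1.0363 ≈ 1.11935.
Nominal growth factor: 1.30600. Real growth factor = 1.30600 / 1.11935 ≈ 1.16675.
Annualized: 1.16675^(1/3) − 1 ≈ 0.05275.

5.275%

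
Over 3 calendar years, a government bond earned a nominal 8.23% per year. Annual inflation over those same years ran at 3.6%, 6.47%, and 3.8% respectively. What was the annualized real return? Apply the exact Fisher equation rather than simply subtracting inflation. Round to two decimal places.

Cumulative inflation factor: 1.036 × 1.0647 × 1.038 ≈ 1.14494.
Nominal growth factor: 1.26778. Real growth factor = 1.26778 / 1.14494 ≈ 1.10728.
Annualized: 1.10728^(1/3) − 1 ≈ 0.03455.

3.46%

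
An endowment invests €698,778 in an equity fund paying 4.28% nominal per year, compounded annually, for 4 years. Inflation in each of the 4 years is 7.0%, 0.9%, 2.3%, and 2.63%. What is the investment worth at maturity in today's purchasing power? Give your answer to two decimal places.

Nominal value at maturity: €698,778 × (1 + 4.28%)^4 ≈ €826,310.58.
Price-level factor over 4 years: 1.070 × 1.009 × 1.023 × 1.0263 ≈ 1.1335088272.
The maturity value deflated by that factor is the answer in today's purchasing power.

€728,984.69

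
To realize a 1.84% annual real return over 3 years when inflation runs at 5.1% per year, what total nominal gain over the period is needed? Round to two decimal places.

Required annual nominal rate: (1+1.84%)(1+5.1%) − 1 = 7.03384%.
Cumulative over 3 years: (1 + 0.0703384)^3 − 1 ≈ 0.22621.

22.62%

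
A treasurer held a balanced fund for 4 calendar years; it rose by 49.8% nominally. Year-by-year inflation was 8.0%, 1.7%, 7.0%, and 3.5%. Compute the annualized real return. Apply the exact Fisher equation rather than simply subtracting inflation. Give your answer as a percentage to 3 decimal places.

5.344%

Cumulative inflation factor: 1.080 × 1.017 × 1.070 × 1.035 ≈ 1.21638.
Nominal growth factor: 1.49800. Real growth factor = 1.49800 / 1.21638 ≈ 1.23152.
Annualized: 1.23152^(1/4) − 1 ≈ 0.05344.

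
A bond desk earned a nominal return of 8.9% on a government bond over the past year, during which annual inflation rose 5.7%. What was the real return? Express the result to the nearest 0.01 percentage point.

3.03%

Real return via the Fisher equation: (1 + 8.9%)/(1 + 5.7%) − 1 = 1.089/1.057 − 1 ≈ 0.03027.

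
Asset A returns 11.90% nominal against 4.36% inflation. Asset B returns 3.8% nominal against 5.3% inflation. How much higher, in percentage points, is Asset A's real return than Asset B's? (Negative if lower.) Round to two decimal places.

Asset A real return: 1.1190/1.0436 − 1 = 7.225%.
Asset B real return: 1.038/1.053 − 1 = -1.425%.
Difference: 7.225 − (-1.425) = 8.650 pp.

8.65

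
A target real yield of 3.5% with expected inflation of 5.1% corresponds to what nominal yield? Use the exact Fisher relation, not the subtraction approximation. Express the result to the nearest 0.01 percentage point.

8.78%

By the Fisher equation, 1 + r_nom = (1 + 3.5%)(1 + 5.1%) = 1.035 × 1.051 = 1.087785.
So r_nom = 8.7785%.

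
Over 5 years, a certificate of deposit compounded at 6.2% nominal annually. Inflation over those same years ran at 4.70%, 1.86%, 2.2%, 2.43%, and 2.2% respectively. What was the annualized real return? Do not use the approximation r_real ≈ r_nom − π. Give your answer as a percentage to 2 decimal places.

3.44%

Cumulative inflation factor: 1.0470 × 1.0186 × 1.022 × 1.0243 × 1.022 ≈ 1.14098.
Nominal growth factor: 1.35090. Real growth factor = 1.35090 / 1.14098 ≈ 1.18398.
Annualized: 1.18398^(1/5) − 1 ≈ 0.03435.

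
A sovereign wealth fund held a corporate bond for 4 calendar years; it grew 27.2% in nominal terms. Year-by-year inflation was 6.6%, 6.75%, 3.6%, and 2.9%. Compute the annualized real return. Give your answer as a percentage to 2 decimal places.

1.19%

Cumulative inflation factor: 1.066 × 1.0675 × 1.036 × 1.029 ≈ 1.21311.
Nominal growth factor: 1.27200. Real growth factor = 1.27200 / 1.21311 ≈ 1.04854.
Annualized: 1.04854^(1/4) − 1 ≈ 0.01192.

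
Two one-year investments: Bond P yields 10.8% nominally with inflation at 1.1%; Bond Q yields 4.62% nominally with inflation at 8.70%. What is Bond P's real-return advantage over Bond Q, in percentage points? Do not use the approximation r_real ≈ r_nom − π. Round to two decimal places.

Bond P real return: 1.108/1.011 − 1 = 9.594%.
Bond Q real return: 1.0462/1.0870 − 1 = -3.753%.
Difference: 9.594 − (-3.753) = 13.347 pp.

13.35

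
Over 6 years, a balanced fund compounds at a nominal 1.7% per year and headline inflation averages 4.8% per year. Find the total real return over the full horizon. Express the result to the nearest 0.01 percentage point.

-16.49%

The annual real rate is (1+1.7%)/(1+4.8%) − 1 = -2.9580%.
Compounded over 6 years: (1 + -0.029580)^6 − 1 ≈ -0.16486.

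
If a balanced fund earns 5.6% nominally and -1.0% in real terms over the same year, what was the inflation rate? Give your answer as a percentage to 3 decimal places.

From (1+r_nom) = (1+r_real)(1+π), we get 1+π = (1 + 5.6%)/(1 − 1.0%) = 1.056/0.990 ≈ 1.06667.
So π ≈ 6.6667%.

6.667%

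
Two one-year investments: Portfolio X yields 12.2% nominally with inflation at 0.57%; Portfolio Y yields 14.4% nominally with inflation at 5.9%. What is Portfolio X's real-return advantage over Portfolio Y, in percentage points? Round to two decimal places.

3.54

Portfolio X real return: 1.122/1.0057 − 1 = 11.564%.
Portfolio Y real return: 1.144/1.059 − 1 = 8.026%.
Difference: 11.564 − 8.026 = 3.538 pp.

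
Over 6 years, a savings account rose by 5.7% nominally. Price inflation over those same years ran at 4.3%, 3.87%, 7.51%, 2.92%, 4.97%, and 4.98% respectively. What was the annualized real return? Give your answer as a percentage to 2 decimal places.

-3.65%

Cumulative inflation factor: 1.043 × 1.0387 × 1.0751 × 1.0292 × 1.0497 × 1.0498 ≈ 1.32098.
Nominal growth factor: 1.05700. Real growth factor = 1.05700 / 1.32098 ≈ 0.80017.
Annualized: 0.80017^(1/6) − 1 ≈ -0.03647.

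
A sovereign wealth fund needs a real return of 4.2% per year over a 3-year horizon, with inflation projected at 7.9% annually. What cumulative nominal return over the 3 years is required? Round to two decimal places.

42.12%

Required annual nominal rate: (1+4.2%)(1+7.9%) − 1 = 12.4318%.
Cumulative over 3 years: (1 + 0.124318)^3 − 1 ≈ 0.42124.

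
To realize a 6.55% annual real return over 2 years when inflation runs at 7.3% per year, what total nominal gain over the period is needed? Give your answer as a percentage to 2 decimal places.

Required annual nominal rate: (1+6.55%)(1+7.3%) − 1 = 14.32815%.
Cumulative over 2 years: (1 + 0.1432815)^2 − 1 ≈ 0.30709.

30.71%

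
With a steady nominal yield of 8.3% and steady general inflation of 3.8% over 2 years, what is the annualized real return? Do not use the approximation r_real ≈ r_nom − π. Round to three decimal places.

4.335%

With constant rates the annual real return is the same each year: (1+8.3%)/(1+3.8%) − 1 = 0.04335.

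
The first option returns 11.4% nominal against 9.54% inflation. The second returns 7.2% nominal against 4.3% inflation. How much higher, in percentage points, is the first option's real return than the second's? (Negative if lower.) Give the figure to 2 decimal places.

-1.08

The first option real return: 1.114/1.0954 − 1 = 1.698%.
The second real return: 1.072/1.043 − 1 = 2.780%.
Difference: 1.698 − 2.780 = -1.082 pp.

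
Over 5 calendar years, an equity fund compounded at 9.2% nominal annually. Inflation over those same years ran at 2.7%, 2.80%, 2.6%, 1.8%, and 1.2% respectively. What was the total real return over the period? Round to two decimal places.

39.15%

Cumulative inflation factor: 1.027 × 1.0280 × 1.026 × 1.018 × 1.012 ≈ 1.11594.
Nominal growth factor: 1.55279. Real growth factor = 1.55279 / 1.11594 ≈ 1.39147.
Total real return ≈ 39.1470%.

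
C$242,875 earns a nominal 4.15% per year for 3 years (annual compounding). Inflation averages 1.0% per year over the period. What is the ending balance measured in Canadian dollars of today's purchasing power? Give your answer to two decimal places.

Nominal value at maturity: C$242,875 × (1 + 4.15%)^3 ≈ C$274,385.17.
Price-level factor over 3 years: (1 + 1.0%)^3 = 1.030301.
Dividing the nominal maturity value by the price-level factor gives the value in today's money.

C$266,315.54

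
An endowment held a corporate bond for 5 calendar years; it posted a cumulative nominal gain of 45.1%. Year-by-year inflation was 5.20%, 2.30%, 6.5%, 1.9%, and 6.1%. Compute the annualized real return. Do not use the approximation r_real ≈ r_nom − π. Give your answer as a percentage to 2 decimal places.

Cumulative inflation factor: 1.0520 × 1.0230 × 1.065 × 1.019 × 1.061 ≈ 1.23917.
Nominal growth factor: 1.45100. Real growth factor = 1.45100 / 1.23917 ≈ 1.17095.
Annualized: 1.17095^(1/5) − 1 ≈ 0.03207.

3.21%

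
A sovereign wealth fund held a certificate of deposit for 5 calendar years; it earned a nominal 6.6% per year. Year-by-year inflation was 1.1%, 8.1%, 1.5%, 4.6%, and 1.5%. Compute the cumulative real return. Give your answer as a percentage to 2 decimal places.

Cumulative inflation factor: 1.011 × 1.081 × 1.015 × 1.046 × 1.015 ≈ 1.17772.
Nominal growth factor: 1.37653. Real growth factor = 1.37653 / 1.17772 ≈ 1.16881.
Total real return ≈ 16.8814%.

16.88%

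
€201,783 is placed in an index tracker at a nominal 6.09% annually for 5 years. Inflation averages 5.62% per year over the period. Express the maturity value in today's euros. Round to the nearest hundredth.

Nominal value at maturity: €201,783 × (1 + 6.09%)^5 ≈ €271,179.48.
Price-level factor over 5 years: (1 + 5.62%)^5 ≈ 1.3144098826.
Dividing the nominal maturity value by the price-level factor gives the value in today's money.

€206,312.72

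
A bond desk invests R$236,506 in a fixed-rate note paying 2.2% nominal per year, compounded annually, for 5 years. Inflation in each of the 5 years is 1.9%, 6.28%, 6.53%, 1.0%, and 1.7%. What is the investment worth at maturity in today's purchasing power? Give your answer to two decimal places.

R$222,513.65

Nominal value at maturity: R$236,506 × (1 + 2.2%)^5 ≈ R$263,691.81.
Price-level factor over 5 years: 1.019 × 1.0628 × 1.0653 × 1.010 × 1.017 ≈ 1.1850590288.
Dividing the nominal maturity value by the price-level factor gives the value in today's money.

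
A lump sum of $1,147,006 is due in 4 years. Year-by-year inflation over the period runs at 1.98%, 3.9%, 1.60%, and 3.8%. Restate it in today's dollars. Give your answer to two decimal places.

Price-level factor over 4 years: 1.0198 × 1.039 × 1.0160 × 1.038 ≈ 1.1174333187.
Purchasing power today: $1,147,006 divided by that factor.

$1,026,464.83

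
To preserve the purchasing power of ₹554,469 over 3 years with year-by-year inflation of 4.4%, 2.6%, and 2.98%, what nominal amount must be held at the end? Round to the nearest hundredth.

Cumulative price-level factor: 1.044 × 1.026 × 1.0298 = 1.1030640912.
Multiplying ₹554,469 by the price-level factor gives the future nominal sum.

₹611,614.84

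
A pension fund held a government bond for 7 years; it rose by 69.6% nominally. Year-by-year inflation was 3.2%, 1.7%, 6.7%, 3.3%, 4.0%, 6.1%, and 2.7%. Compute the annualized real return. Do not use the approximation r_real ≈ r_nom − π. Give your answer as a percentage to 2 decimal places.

3.75%

Cumulative inflation factor: 1.032 × 1.017 × 1.067 × 1.033 × 1.040 × 1.061 × 1.027 ≈ 1.31095.
Nominal growth factor: 1.69600. Real growth factor = 1.69600 / 1.31095 ≈ 1.29372.
Annualized: 1.29372^(1/7) − 1 ≈ 0.03747.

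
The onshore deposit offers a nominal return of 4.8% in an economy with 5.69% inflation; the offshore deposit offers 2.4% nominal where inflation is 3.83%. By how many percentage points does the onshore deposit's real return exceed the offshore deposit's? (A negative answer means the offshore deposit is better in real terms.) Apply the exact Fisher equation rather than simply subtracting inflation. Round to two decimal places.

0.54

The onshore deposit real return: 1.048/1.0569 − 1 = -0.842%.
The offshore deposit real return: 1.024/1.0383 − 1 = -1.377%.
Difference: -0.842 − (-1.377) = 0.535 pp.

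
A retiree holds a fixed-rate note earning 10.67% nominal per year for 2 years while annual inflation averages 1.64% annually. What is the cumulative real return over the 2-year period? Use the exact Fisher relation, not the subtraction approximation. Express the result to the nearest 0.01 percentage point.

The annual real rate is (1+10.67%)/(1+1.64%) − 1 = 8.8843%.
Compounded over 2 years: (1 + 0.088843)^2 − 1 ≈ 0.18558.

18.56%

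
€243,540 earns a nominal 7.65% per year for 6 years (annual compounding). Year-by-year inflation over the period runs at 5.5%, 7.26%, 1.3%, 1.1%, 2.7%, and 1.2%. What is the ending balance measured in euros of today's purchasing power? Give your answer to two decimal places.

Nominal value at maturity: €243,540 × (1 + 7.65%)^6 ≈ €379,013.35.
Price-level factor over 6 years: 1.055 × 1.0726 × 1.013 × 1.011 × 1.027 × 1.012 ≈ 1.2044861466.
The maturity value deflated by that factor is the answer in today's purchasing power.

€314,668.09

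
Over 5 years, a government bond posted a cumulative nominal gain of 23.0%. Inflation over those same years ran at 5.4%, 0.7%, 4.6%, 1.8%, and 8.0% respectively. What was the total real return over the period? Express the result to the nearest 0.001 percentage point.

0.770%

Cumulative inflation factor: 1.054 × 1.007 × 1.046 × 1.018 × 1.080 ≈ 1.22060.
Nominal growth factor: 1.23000. Real growth factor = 1.23000 / 1.22060 ≈ 1.00770.
Total real return ≈ 0.7701%.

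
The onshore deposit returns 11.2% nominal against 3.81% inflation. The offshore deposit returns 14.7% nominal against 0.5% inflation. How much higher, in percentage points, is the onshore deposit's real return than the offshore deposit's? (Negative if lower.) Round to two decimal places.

-7.01

The onshore deposit real return: 1.112/1.0381 − 1 = 7.119%.
The offshore deposit real return: 1.147/1.005 − 1 = 14.129%.
Difference: 7.119 − 14.129 = -7.010 pp.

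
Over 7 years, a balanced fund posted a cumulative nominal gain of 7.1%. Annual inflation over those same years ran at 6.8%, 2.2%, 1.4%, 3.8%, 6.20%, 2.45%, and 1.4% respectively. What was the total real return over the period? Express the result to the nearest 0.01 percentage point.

Cumulative inflation factor: 1.068 × 1.022 × 1.014 × 1.038 × 1.0620 × 1.0245 × 1.014 ≈ 1.26745.
Nominal growth factor: 1.07100. Real growth factor = 1.07100 / 1.26745 ≈ 0.84500.
Total real return ≈ -15.4998%.

-15.50%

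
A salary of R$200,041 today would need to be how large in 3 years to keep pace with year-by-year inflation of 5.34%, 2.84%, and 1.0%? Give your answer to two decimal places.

Cumulative price-level factor: 1.0534 × 1.0284 × 1.010 = 1.0941497256.
Multiplying R$200,041 by the price-level factor gives the future nominal sum.

R$218,874.81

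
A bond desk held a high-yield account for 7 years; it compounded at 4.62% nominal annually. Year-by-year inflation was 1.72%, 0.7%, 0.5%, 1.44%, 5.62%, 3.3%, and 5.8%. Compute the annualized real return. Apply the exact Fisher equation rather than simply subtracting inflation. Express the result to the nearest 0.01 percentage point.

Cumulative inflation factor: 1.0172 × 1.007 × 1.005 × 1.0144 × 1.0562 × 1.033 × 1.058 ≈ 1.20543.
Nominal growth factor: 1.37184. Real growth factor = 1.37184 / 1.20543 ≈ 1.13805.
Annualized: 1.13805^(1/7) − 1 ≈ 0.01864.

1.86%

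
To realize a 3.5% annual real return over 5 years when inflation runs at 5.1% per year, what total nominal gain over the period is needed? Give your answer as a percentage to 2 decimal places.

Required annual nominal rate: (1+3.5%)(1+5.1%) − 1 = 8.7785%.
Cumulative over 5 years: (1 + 0.087785)^5 − 1 ≈ 0.52305.

52.31%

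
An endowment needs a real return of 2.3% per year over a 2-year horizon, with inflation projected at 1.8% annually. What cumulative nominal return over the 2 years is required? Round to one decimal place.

8.5%

Required annual nominal rate: (1+2.3%)(1+1.8%) − 1 = 4.1414%.
Cumulative over 2 years: (1 + 0.041414)^2 − 1 ≈ 0.08454.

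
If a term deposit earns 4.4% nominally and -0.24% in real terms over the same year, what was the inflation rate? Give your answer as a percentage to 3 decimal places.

From (1+r_nom) = (1+r_real)(1+π), we get 1+π = (1 + 4.4%)/(1 − 0.24%) = 1.044/0.9976 ≈ 1.04651.
So π ≈ 4.6512%.

4.651%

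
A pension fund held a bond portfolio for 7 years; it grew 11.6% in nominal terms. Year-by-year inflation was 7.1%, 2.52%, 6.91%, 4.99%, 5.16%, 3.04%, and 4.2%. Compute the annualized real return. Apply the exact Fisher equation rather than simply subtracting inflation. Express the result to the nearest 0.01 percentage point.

-3.10%

Cumulative inflation factor: 1.071 × 1.0252 × 1.0691 × 1.0499 × 1.0516 × 1.0304 × 1.042 ≈ 1.39152.
Nominal growth factor: 1.11600. Real growth factor = 1.11600 / 1.39152 ≈ 0.80200.
Annualized: 0.80200^(1/7) − 1 ≈ -0.03103.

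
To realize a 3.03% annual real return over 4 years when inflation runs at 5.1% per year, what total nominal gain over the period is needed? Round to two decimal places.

Required annual nominal rate: (1+3.03%)(1+5.1%) − 1 = 8.28453%.
Cumulative over 4 years: (1 + 0.0828453)^4 − 1 ≈ 0.37488.

37.49%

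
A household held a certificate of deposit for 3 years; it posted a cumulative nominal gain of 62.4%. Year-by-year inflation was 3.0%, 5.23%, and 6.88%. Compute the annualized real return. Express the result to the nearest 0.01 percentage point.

11.92%

Cumulative inflation factor: 1.030 × 1.0523 × 1.0688 ≈ 1.15844.
Nominal growth factor: 1.62400. Real growth factor = 1.62400 / 1.15844 ≈ 1.40189.
Annualized: 1.40189^(1/3) − 1 ≈ 0.11919.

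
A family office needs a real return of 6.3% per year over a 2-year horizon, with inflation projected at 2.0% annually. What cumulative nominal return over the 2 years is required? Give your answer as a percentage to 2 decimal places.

17.56%

Required annual nominal rate: (1+6.3%)(1+2.0%) − 1 = 8.426%.
Cumulative over 2 years: (1 + 0.08426)^2 − 1 ≈ 0.17562.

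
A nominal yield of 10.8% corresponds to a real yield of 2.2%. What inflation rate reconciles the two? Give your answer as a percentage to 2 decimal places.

From (1+r_nom) = (1+r_real)(1+π), we get 1+π = (1 + 10.8%)/(1 + 2.2%) = 1.108/1.022 ≈ 1.08415.
So π ≈ 8.4149%.

8.41%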